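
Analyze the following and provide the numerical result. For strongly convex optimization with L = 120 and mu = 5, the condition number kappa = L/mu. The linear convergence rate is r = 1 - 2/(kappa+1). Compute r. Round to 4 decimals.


Step 1: Compute the condition number.
kappa = L/mu = 120/5 = 24.0
Step 2: Compute the convergence rate.
r = 1 - 2/(kappa + 1) = 1 - 2*mu/(L + mu) = (L - mu)/(L + mu) = 115/125 = 0.92


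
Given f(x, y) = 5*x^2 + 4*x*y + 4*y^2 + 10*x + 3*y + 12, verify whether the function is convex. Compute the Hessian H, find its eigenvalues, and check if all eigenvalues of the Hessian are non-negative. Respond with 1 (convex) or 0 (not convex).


The Hessian of f(x,y) = 5*x^2 + 4*x*y + 4*y^2 + 10*x + 3*y + 12 is:
H = [[10, 4], [4, 8]]
Trace = 10 + 8 = 18
Determinant = 10*8 - (4)^2 = 64
Discriminant = (18)^2 - 4*64 = 68.0
Eigenvalues: lambda_1 = 4.8769, lambda_2 = 13.1231
The function is convex.

1


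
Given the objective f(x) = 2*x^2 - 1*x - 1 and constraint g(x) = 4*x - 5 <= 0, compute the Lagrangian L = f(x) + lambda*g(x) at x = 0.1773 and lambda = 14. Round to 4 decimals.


Step 1: Evaluate f(x).
f(0.1773) = 2*0.1773^2 - 1*0.1773 - 1 = -1.1144
Step 2: Evaluate g(x).
g(0.1773) = 4*0.1773 - 5 = -4.2908
Step 3: Compute Lagrangian.
L = -1.1144 + 14*-4.2908 = -61.1856


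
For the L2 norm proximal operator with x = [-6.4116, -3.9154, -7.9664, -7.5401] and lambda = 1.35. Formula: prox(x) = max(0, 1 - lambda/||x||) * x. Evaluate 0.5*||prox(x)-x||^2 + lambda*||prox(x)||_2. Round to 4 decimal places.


Step 1: Compute ||x||.
||x|| = 13.2949
Step 2: Compute scaling factor.
scale = max(0, 1 - 1.35/13.2949) = 0.8985
Step 3: prox(x) = [-5.7606, -3.5178, -7.1575, -6.7745]
||prox(x)|| = 11.9449
Step 4: Proximal objective.
0.5*||prox-x||^2 = 0.9113
lambda*||prox|| = 16.1256
Total = 17.0369


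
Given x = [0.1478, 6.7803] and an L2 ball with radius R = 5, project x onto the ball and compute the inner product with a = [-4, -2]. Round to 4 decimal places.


Step 1: Compute ||x|| (intermediates to 6 decimals).
||x|| = sqrt(0.1478^2 + 6.7803^2) = 6.781911
Step 2: Project.
Since ||x|| > R, scale = R/||x|| = 5/6.781911 = 0.737255, proj(x) = scale * x
proj(x) = [0.108966, 4.99881]
Step 3: Dot product.
a^T * proj(x) = -4*0.108966 - 2*4.99881 = -10.4335


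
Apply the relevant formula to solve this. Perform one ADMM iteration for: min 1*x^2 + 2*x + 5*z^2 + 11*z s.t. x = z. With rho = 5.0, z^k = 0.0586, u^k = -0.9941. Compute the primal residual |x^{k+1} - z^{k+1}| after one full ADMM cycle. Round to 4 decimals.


ADMM iteration with rho = 5.0, z^k = 0.0586, u^k = -0.9941
Step 1: x-update.
Minimize 1*x^2 + 2*x + (5.0/2)*(x - 0.0586 - 0.9941)^2
FOC: (2*1 + 5.0)*x = -2 + 5.0*(0.0586 + 0.9941)
x^{k+1} = 0.4662
Step 2: z-update.
Minimize 5*z^2 + 11*z + (5.0/2)*(0.4662 - z - 0.9941)^2
FOC: (2*5 + 5.0)*z = -11 + 5.0*(0.4662 - 0.9941)
z^{k+1} = -0.9093
Step 3: u-update.
u^{k+1} = -0.9941 + 0.4662 + 0.9093 = 0.3814
Step 4: Primal residual = |0.4662 + 0.9093| = 1.3755


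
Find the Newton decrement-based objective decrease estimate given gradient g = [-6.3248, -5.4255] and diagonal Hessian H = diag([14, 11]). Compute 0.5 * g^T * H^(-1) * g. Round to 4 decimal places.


Step 1: H is diagonal, so H^(-1) * g = [-0.4518, -0.4932].
Step 2: g^T H^(-1) g = sum_i g_i^2 / H_ii
  = (-6.3248)^2/14 + (-5.4255)^2/11
  = 2.8574 + 2.676 = 5.5334
Step 3: Objective decrease = 0.5 * g^T H^(-1) g = 2.7667


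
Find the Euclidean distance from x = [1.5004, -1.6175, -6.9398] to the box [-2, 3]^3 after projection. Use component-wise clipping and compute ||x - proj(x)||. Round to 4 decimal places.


Project each component onto [-2, 3].
clip(1.5004) = 1.5004, clip(-1.6175) = -1.6175, clip(-6.9398) = -2.0
Projection = [1.5004, -1.6175, -2.0]
Squared diffs: [0.0, 0.0, 24.4016]
Distance = sqrt(24.4016) = 4.9398


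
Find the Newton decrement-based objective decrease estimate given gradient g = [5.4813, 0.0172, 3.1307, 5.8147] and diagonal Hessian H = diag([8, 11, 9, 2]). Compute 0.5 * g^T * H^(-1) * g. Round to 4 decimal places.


Step 1: H is diagonal, so H^(-1) * g = [0.6852, 0.0016, 0.3479, 2.9074].
Step 2: g^T H^(-1) g = sum_i g_i^2 / H_ii
  = (5.4813)^2/8 + (0.0172)^2/11 + (3.1307)^2/9 + (5.8147)^2/2
  = 3.7556 + 0.0 + 1.089 + 16.9054 = 21.75
Step 3: Objective decrease = 0.5 * g^T H^(-1) g = 10.875


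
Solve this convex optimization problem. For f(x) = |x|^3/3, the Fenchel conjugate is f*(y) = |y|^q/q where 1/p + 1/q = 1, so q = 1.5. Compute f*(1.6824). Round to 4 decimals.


The conjugate exponent q satisfies 1/p + 1/q = 1.
p = 3, so q = 3/(3 - 1) = 1.5
|y|^q = 1.6824^1.5 = 2.1822
f*(1.6824) = 2.1822 / 1.5 = 1.4548


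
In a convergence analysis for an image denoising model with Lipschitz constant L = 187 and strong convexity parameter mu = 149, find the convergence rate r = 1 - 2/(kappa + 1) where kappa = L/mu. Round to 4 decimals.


Step 1: Compute the condition number.
kappa = L/mu = 187/149 = 1.255
Step 2: Compute the convergence rate.
r = 1 - 2/(kappa + 1) = 1 - 2*mu/(L + mu) = (L - mu)/(L + mu) = 38/336 = 0.1131


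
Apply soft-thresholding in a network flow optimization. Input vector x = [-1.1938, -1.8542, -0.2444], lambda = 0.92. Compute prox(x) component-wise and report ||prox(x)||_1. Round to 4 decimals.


Soft-thresholding with lambda = 0.92:
prox(-1.1938) = sign(-1.1938)*max(|-1.1938| - 0.92, 0) = -0.2738
prox(-1.8542) = sign(-1.8542)*max(|-1.8542| - 0.92, 0) = -0.9342
prox(-0.2444) = sign(-0.2444)*max(|-0.2444| - 0.92, 0) = 0.0
prox(x) = [-0.2738, -0.9342, 0.0]
||prox(x)||_1 = 0.2738 + 0.9342 + 0.0 = 1.208


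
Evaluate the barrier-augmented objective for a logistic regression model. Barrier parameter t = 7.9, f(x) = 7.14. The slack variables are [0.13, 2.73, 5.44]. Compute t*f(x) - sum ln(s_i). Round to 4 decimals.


Step 1: Compute log-barrier.
ln values: [-2.0402, 1.0043, 1.6938]
phi = -(-2.0402 + 1.0043 + 1.6938) = -0.6579
Step 2: Compute augmented objective.
t*f(x) = 7.9*7.14 = 56.406
Total = 56.406 - 0.6579 = 55.7481


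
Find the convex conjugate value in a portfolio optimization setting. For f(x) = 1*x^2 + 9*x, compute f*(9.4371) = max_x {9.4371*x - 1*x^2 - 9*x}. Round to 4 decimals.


f*(y) = sup_x {y*x - a*x^2 - b*x} = sup_x {(y-b)*x - a*x^2}
FOC: (y - b) - 2a*x = 0 => x* = (y - b)/(2a)
x* = (9.4371 - 9)/(2*1) = 0.2186
f*(9.4371) = (y-b)^2/(4a) = (9.4371 - 9)^2/(4*1)
= 0.1911/4 = 0.0478


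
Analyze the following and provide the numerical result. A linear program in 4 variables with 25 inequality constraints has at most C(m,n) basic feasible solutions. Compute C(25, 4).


Each vertex corresponds to some choice of n active constraints out of m, so the number of vertices is at most C(m, n) = m! / (n!(m-n)!).
m = 25, n = 4
Numerator: 25 * 24 * 23 * 22
Denominator: 4! = 24
C(25, 4) = 12650


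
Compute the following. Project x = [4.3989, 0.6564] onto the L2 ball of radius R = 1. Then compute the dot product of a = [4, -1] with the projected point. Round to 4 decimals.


Step 1: Compute ||x|| (intermediates to 6 decimals).
||x|| = sqrt(4.3989^2 + 0.6564^2) = 4.447604
Step 2: Project.
Since ||x|| > R, scale = R/||x|| = 1/4.447604 = 0.22484, proj(x) = scale * x
proj(x) = [0.989049, 0.147585]
Step 3: Dot product.
a^T * proj(x) = 4*0.989049 - 1*0.147585 = 3.8086


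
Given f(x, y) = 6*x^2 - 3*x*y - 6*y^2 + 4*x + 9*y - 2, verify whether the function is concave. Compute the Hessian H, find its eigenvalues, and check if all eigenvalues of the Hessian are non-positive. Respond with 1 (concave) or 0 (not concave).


The Hessian of f(x,y) = 6*x^2 - 3*x*y - 6*y^2 + 4*x + 9*y - 2 is:
H = [[12, -3], [-3, -12]]
Trace = 12 - 12 = 0
Determinant = 12*-12 - (-3)^2 = -153
Discriminant = (0)^2 - 4*-153 = 612.0
Eigenvalues: lambda_1 = -12.3693, lambda_2 = 12.3693
The function is not concave.

0


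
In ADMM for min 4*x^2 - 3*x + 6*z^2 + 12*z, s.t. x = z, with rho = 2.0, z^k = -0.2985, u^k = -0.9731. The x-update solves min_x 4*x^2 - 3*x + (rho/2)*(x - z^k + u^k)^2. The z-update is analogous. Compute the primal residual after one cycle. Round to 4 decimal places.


ADMM iteration with rho = 2.0, z^k = -0.2985, u^k = -0.9731
Step 1: x-update.
Minimize 4*x^2 - 3*x + (2.0/2)*(x + 0.2985 - 0.9731)^2
FOC: (2*4 + 2.0)*x = 3 + 2.0*(-0.2985 + 0.9731)
x^{k+1} = 0.4349
Step 2: z-update.
Minimize 6*z^2 + 12*z + (2.0/2)*(0.4349 - z - 0.9731)^2
FOC: (2*6 + 2.0)*z = -12 + 2.0*(0.4349 - 0.9731)
z^{k+1} = -0.934
Step 3: u-update.
u^{k+1} = -0.9731 + 0.4349 + 0.934 = 0.3958
Step 4: Primal residual = |0.4349 + 0.934| = 1.3689


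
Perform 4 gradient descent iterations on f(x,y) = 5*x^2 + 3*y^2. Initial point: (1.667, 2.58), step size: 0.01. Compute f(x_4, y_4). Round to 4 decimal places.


Gradient descent on f(x,y) = 5*x^2 + 3*y^2.
Starting point: (1.667, 2.58), alpha = 0.01
Step 1: grad_x = 2*5*1.667 = 16.67, grad_y = 2*3*2.58 = 15.48
  x_1 = 1.667 - 0.01*16.67 = 1.5003
  y_1 = 2.58 - 0.01*15.48 = 2.4252
Step 2: grad_x = 2*5*1.5003 = 15.003, grad_y = 2*3*2.4252 = 14.5512
  x_2 = 1.5003 - 0.01*15.003 = 1.3503
  y_2 = 2.4252 - 0.01*14.5512 = 2.2797
Step 3: grad_x = 2*5*1.3503 = 13.5027, grad_y = 2*3*2.2797 = 13.6781
  x_3 = 1.3503 - 0.01*13.5027 = 1.2152
  y_3 = 2.2797 - 0.01*13.6781 = 2.1429
Step 4: grad_x = 2*5*1.2152 = 12.1524, grad_y = 2*3*2.1429 = 12.8574
  x_4 = 1.2152 - 0.01*12.1524 = 1.0937
  y_4 = 2.1429 - 0.01*12.8574 = 2.0143
f(1.0937, 2.0143) = 5*1.0937^2 + 3*2.0143^2 = 18.1537


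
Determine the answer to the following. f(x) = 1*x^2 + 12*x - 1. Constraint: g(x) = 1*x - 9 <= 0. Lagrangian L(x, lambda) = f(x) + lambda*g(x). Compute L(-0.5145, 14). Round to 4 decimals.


Step 1: Evaluate f(x).
f(-0.5145) = 1*(-0.5145)^2 + 12*(-0.5145) - 1 = -6.9093
Step 2: Evaluate g(x).
g(-0.5145) = 1*-0.5145 - 9 = -9.5145
Step 3: Compute Lagrangian.
L = -6.9093 + 14*-9.5145 = -140.1123


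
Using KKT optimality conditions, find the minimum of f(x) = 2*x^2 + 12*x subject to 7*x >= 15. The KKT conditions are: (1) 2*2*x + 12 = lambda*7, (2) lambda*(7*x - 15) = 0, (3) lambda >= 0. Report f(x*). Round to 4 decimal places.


Step 1: Try lambda = 0 (constraint inactive).
x_unc = -12/(2*2) = -3.0
Check: 7*-3.0 = -21.0 < 15 -- violated!
Step 2: Constraint must be active: 7*x = 15
x* = 15/7 = 2.1429 (rounded; the exact value 15/7 is used below)
lambda = (2*2*(15/7) + 12)/7 = 2.9388
Step 3: Compute optimal value.
f(x*) = 2*(15/7)^2 + 12*(15/7) = 34.898


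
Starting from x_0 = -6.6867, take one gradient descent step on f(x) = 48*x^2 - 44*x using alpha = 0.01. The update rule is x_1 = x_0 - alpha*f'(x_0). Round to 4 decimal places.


We compute the gradient at x_0 and apply the update.
f'(x) = 96*x - 44
f'(-6.6867) = 96*-6.6867 - 44 = -685.9232
x_1 = -6.6867 - 0.01*-685.9232 = 0.1725


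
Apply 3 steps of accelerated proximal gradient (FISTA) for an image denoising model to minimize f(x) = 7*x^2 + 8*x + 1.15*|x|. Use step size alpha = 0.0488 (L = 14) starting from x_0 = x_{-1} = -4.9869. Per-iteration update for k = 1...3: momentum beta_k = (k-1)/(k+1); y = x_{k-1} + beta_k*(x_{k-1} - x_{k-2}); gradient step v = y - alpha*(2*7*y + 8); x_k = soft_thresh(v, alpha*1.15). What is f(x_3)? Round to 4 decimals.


FISTA on f(x) = 7*x^2 + 8*x + 1.15*|x|
L = 14, alpha = 0.0488
Iteration 1: beta = 0.0, y = -4.9869 + 0.0*(-4.9869 + 4.9869) = -4.9869
  grad(y) = -61.8166, v = y - alpha*grad = -1.9702
  prox(v) = soft_thresh(-1.9702, 0.0561) = -1.9141
Iteration 2: beta = 0.3333, y = -1.9141 + 0.3333*(-1.9141 + 4.9869) = -0.8899
  grad(y) = -4.4582, v = y - alpha*grad = -0.6723
  prox(v) = soft_thresh(-0.6723, 0.0561) = -0.6162
Iteration 3: beta = 0.5, y = -0.6162 + 0.5*(-0.6162 + 1.9141) = 0.0328
  grad(y) = 8.4589, v = y - alpha*grad = -0.38
  prox(v) = soft_thresh(-0.38, 0.0561) = -0.3239
f(x_3) = 7*(-0.3239)^2 + 8*(-0.3239) + 1.15*|-0.3239| = -1.4843


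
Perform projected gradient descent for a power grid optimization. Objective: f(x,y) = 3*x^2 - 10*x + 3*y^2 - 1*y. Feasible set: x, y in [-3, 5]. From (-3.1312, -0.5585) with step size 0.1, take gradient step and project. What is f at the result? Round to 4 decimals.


Step 1: Compute gradient at (-3.1312, -0.5585).
grad_x = 2*3*-3.1312 - 10 = -28.7872
grad_y = 2*3*-0.5585 - 1 = -4.351
Step 2: Gradient step.
x_raw = -3.1312 - 0.1*-28.7872 = -0.2525
y_raw = -0.5585 - 0.1*-4.351 = -0.1234
Step 3: Project onto [-3, 5].
x_proj = clip(-0.2525) = -0.2525
y_proj = clip(-0.1234) = -0.1234
Step 4: Evaluate f.
f(-0.2525, -0.1234) = 2.8851


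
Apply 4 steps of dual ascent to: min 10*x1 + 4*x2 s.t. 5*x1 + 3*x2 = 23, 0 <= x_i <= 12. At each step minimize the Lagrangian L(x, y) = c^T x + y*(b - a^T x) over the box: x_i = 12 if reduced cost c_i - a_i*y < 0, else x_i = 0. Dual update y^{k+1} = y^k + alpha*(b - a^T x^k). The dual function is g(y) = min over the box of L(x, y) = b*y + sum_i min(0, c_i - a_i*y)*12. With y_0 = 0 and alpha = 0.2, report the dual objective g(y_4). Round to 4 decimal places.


Dual ascent for LP: min 10*x1 + 4*x2, 5*x1 + 3*x2 = 23, 0 <= x_i <= 12
Step 1: y^k = 0.0, reduced costs: (10.0, 4.0)
  x^k = (0.0, 0.0), subgradient = b - a^T x = 23.0
  y^{k+1} = 0.0 + 0.2*23.0 = 4.6
Step 2: y^k = 4.6, reduced costs: (-13.0, -9.8)
  x^k = (12.0, 12.0), subgradient = b - a^T x = -73.0
  y^{k+1} = 4.6 + 0.2*-73.0 = -10.0
Step 3: y^k = -10.0, reduced costs: (60.0, 34.0)
  x^k = (0.0, 0.0), subgradient = b - a^T x = 23.0
  y^{k+1} = -10.0 + 0.2*23.0 = -5.4
Step 4: y^k = -5.4, reduced costs: (37.0, 20.2)
  x^k = (0.0, 0.0), subgradient = b - a^T x = 23.0
  y^{k+1} = -5.4 + 0.2*23.0 = -0.8
Dual objective at y_4 = -0.8: reduced costs (14.0, 6.4), box minimizer x = (0.0, 0.0)
g(y_4) = b*y + (c1 - a1*y)*x1 + (c2 - a2*y)*x2 = 23*(-0.8) + 14.0*0.0 + 6.4*0.0 = -18.4 + 0.0 + 0.0 = -18.4


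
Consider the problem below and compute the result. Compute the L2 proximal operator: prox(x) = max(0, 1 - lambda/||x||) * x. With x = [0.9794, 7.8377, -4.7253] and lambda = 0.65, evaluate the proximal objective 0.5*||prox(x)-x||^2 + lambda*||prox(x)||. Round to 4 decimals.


Step 1: Compute ||x||.
||x|| = 9.2042
Step 2: Compute scaling factor.
scale = max(0, 1 - 0.65/9.2042) = 0.9294
Step 3: prox(x) = [0.9102, 7.2842, -4.3916]
||prox(x)|| = 8.5542
Step 4: Proximal objective.
0.5*||prox-x||^2 = 0.2113
lambda*||prox|| = 5.5602
Total = 5.7715


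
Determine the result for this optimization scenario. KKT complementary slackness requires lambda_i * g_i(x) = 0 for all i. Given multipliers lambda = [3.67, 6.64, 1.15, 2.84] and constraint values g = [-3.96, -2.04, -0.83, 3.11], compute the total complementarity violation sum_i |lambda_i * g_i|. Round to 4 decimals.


KKT complementary slackness check:
lambda_1 * g_1 = 3.67 * -3.96 = -14.5332
lambda_2 * g_2 = 6.64 * -2.04 = -13.5456
lambda_3 * g_3 = 1.15 * -0.83 = -0.9545
lambda_4 * g_4 = 2.84 * 3.11 = 8.8324
Total violation = 14.5332 + 13.5456 + 0.9545 + 8.8324 = 37.8657


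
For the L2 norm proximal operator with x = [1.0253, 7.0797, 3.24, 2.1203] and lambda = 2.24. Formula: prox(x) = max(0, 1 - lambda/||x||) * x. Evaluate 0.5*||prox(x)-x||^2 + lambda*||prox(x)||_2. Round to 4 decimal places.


Step 1: Compute ||x||.
||x|| = 8.1343
Step 2: Compute scaling factor.
scale = max(0, 1 - 2.24/8.1343) = 0.7246
Step 3: prox(x) = [0.743, 5.1301, 2.3478, 1.5364]
||prox(x)|| = 5.8943
Step 4: Proximal objective.
0.5*||prox-x||^2 = 2.5088
lambda*||prox|| = 13.2032
Total = 15.712


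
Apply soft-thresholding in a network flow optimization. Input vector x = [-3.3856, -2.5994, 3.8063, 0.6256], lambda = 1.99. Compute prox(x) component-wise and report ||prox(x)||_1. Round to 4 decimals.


Soft-thresholding with lambda = 1.99:
prox(-3.3856) = sign(-3.3856)*max(|-3.3856| - 1.99, 0) = -1.3956
prox(-2.5994) = sign(-2.5994)*max(|-2.5994| - 1.99, 0) = -0.6094
prox(3.8063) = sign(3.8063)*max(|3.8063| - 1.99, 0) = 1.8163
prox(0.6256) = sign(0.6256)*max(|0.6256| - 1.99, 0) = 0.0
prox(x) = [-1.3956, -0.6094, 1.8163, 0.0]
||prox(x)||_1 = 1.3956 + 0.6094 + 1.8163 + 0.0 = 3.8213


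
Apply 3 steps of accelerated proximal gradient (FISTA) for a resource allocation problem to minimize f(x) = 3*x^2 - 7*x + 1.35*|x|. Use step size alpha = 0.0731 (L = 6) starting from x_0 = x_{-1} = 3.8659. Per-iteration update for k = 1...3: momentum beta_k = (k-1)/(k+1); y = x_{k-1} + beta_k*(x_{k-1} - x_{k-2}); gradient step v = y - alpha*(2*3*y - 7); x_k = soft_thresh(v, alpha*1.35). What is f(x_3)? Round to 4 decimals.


FISTA on f(x) = 3*x^2 - 7*x + 1.35*|x|
L = 6, alpha = 0.0731
Iteration 1: beta = 0.0, y = 3.8659 + 0.0*(3.8659 - 3.8659) = 3.8659
  grad(y) = 16.1954, v = y - alpha*grad = 2.682
  prox(v) = soft_thresh(2.682, 0.0987) = 2.5833
Iteration 2: beta = 0.3333, y = 2.5833 + 0.3333*(2.5833 - 3.8659) = 2.1558
  grad(y) = 5.9349, v = y - alpha*grad = 1.722
  prox(v) = soft_thresh(1.722, 0.0987) = 1.6233
Iteration 3: beta = 0.5, y = 1.6233 + 0.5*(1.6233 - 2.5833) = 1.1433
  grad(y) = -0.1404, v = y - alpha*grad = 1.1535
  prox(v) = soft_thresh(1.1535, 0.0987) = 1.0548
f(x_3) = 3*1.0548^2 - 7*1.0548 + 1.35*|1.0548| = -2.6218


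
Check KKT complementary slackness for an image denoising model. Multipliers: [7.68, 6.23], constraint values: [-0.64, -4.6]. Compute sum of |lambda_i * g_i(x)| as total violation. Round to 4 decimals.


KKT complementary slackness check:
lambda_1 * g_1 = 7.68 * -0.64 = -4.9152
lambda_2 * g_2 = 6.23 * -4.6 = -28.658
Total violation = 4.9152 + 28.658 = 33.5732


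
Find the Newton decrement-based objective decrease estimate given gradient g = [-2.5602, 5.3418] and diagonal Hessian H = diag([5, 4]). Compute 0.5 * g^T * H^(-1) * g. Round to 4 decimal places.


Step 1: H is diagonal, so H^(-1) * g = [-0.512, 1.3355].
Step 2: g^T H^(-1) g = sum_i g_i^2 / H_ii
  = (-2.5602)^2/5 + (5.3418)^2/4
  = 1.3109 + 7.1337 = 8.4446
Step 3: Objective decrease = 0.5 * g^T H^(-1) g = 4.2223


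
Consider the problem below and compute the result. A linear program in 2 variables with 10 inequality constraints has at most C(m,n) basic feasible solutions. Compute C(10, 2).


Each vertex corresponds to some choice of n active constraints out of m, so the number of vertices is at most C(m, n) = m! / (n!(m-n)!).
m = 10, n = 2
Numerator: 10 * 9
Denominator: 2! = 2
C(10, 2) = 45


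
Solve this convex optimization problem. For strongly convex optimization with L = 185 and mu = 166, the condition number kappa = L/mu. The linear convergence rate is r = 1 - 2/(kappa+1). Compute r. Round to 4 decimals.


Step 1: Compute the condition number.
kappa = L/mu = 185/166 = 1.1145
Step 2: Compute the convergence rate.
r = 1 - 2/(kappa + 1) = 1 - 2*mu/(L + mu) = (L - mu)/(L + mu) = 19/351 = 0.0541


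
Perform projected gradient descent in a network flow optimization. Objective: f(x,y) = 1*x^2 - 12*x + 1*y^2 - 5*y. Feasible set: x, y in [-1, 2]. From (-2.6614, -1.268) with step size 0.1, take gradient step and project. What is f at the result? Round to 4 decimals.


Step 1: Compute gradient at (-2.6614, -1.268).
grad_x = 2*1*-2.6614 - 12 = -17.3228
grad_y = 2*1*-1.268 - 5 = -7.536
Step 2: Gradient step.
x_raw = -2.6614 - 0.1*-17.3228 = -0.9291
y_raw = -1.268 - 0.1*-7.536 = -0.5144
Step 3: Project onto [-1, 2].
x_proj = clip(-0.9291) = -0.9291
y_proj = clip(-0.5144) = -0.5144
Step 4: Evaluate f.
f(-0.9291, -0.5144) = 14.8493


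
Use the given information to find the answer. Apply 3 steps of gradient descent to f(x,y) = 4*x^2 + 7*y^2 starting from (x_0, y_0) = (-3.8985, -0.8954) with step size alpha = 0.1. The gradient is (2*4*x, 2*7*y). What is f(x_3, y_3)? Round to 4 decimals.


Gradient descent on f(x,y) = 4*x^2 + 7*y^2.
Starting point: (-3.8985, -0.8954), alpha = 0.1
Step 1: grad_x = 2*4*-3.8985 = -31.188, grad_y = 2*7*-0.8954 = -12.5356
  x_1 = -3.8985 - 0.1*-31.188 = -0.7797
  y_1 = -0.8954 - 0.1*-12.5356 = 0.3582
Step 2: grad_x = 2*4*-0.7797 = -6.2376, grad_y = 2*7*0.3582 = 5.0142
  x_2 = -0.7797 - 0.1*-6.2376 = -0.1559
  y_2 = 0.3582 - 0.1*5.0142 = -0.1433
Step 3: grad_x = 2*4*-0.1559 = -1.2475, grad_y = 2*7*-0.1433 = -2.0057
  x_3 = -0.1559 - 0.1*-1.2475 = -0.0312
  y_3 = -0.1433 - 0.1*-2.0057 = 0.0573
f(-0.0312, 0.0573) = 4*(-0.0312)^2 + 7*0.0573^2 = 0.0269


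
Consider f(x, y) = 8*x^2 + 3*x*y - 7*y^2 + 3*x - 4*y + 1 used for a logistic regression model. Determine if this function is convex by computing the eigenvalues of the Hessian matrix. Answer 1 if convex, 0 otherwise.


The Hessian of f(x,y) = 8*x^2 + 3*x*y - 7*y^2 + 3*x - 4*y + 1 is:
H = [[16, 3], [3, -14]]
Trace = 16 - 14 = 2
Determinant = 16*-14 - (3)^2 = -233
Discriminant = (2)^2 - 4*-233 = 936.0
Eigenvalues: lambda_1 = -14.2971, lambda_2 = 16.2971
The function is not convex.

0


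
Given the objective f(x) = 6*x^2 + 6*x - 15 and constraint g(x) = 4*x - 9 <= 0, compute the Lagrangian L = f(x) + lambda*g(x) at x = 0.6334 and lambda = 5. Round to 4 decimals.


Step 1: Evaluate f(x).
f(0.6334) = 6*0.6334^2 + 6*0.6334 - 15 = -8.7924
Step 2: Evaluate g(x).
g(0.6334) = 4*0.6334 - 9 = -6.4664
Step 3: Compute Lagrangian.
L = -8.7924 + 5*-6.4664 = -41.1244


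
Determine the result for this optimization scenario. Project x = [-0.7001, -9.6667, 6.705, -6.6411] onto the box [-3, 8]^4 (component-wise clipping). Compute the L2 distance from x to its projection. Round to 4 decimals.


Project each component onto [-3, 8].
clip(-0.7001) = -0.7001, clip(-9.6667) = -3.0, clip(6.705) = 6.705, clip(-6.6411) = -3.0
Projection = [-0.7001, -3.0, 6.705, -3.0]
Squared diffs: [0.0, 44.4449, 0.0, 13.2576]
Distance = sqrt(57.7025) = 7.5962


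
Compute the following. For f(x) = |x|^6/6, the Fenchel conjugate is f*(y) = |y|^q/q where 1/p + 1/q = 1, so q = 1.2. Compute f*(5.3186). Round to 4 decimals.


The conjugate exponent q satisfies 1/p + 1/q = 1.
p = 6, so q = 6/(6 - 1) = 1.2
|y|^q = 5.3186^1.2 = 7.4295
f*(5.3186) = 7.4295 / 1.2 = 6.1912


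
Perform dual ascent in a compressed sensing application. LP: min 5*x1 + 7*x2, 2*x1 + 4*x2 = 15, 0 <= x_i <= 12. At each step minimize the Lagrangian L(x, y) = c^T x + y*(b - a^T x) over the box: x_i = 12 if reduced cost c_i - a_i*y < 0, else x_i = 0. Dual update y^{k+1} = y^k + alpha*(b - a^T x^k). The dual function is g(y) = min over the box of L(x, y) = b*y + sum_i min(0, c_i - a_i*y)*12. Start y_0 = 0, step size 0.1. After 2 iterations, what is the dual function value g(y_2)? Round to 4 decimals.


Dual ascent for LP: min 5*x1 + 7*x2, 2*x1 + 4*x2 = 15, 0 <= x_i <= 12
Step 1: y^k = 0.0, reduced costs: (5.0, 7.0)
  x^k = (0.0, 0.0), subgradient = b - a^T x = 15.0
  y^{k+1} = 0.0 + 0.1*15.0 = 1.5
Step 2: y^k = 1.5, reduced costs: (2.0, 1.0)
  x^k = (0.0, 0.0), subgradient = b - a^T x = 15.0
  y^{k+1} = 1.5 + 0.1*15.0 = 3.0
Dual objective at y_2 = 3.0: reduced costs (-1.0, -5.0), box minimizer x = (12.0, 12.0)
g(y_2) = b*y + (c1 - a1*y)*x1 + (c2 - a2*y)*x2 = 15*3.0 + (-1.0)*12.0 + (-5.0)*12.0 = 45.0 - 12.0 - 60.0 = -27.0


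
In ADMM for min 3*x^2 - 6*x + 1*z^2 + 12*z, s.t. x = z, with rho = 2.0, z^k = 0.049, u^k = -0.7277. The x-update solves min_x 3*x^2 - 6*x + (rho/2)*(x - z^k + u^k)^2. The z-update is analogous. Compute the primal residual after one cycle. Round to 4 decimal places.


ADMM iteration with rho = 2.0, z^k = 0.049, u^k = -0.7277
Step 1: x-update.
Minimize 3*x^2 - 6*x + (2.0/2)*(x - 0.049 - 0.7277)^2
FOC: (2*3 + 2.0)*x = 6 + 2.0*(0.049 + 0.7277)
x^{k+1} = 0.9442
Step 2: z-update.
Minimize 1*z^2 + 12*z + (2.0/2)*(0.9442 - z - 0.7277)^2
FOC: (2*1 + 2.0)*z = -12 + 2.0*(0.9442 - 0.7277)
z^{k+1} = -2.8918
Step 3: u-update.
u^{k+1} = -0.7277 + 0.9442 + 2.8918 = 3.1082
Step 4: Primal residual = |0.9442 + 2.8918| = 3.8359


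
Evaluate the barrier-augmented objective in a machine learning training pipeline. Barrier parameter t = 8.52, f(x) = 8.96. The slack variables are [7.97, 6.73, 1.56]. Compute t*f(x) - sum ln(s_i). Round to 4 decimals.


Step 1: Compute log-barrier.
ln values: [2.0757, 1.9066, 0.4447]
phi = -(2.0757 + 1.9066 + 0.4447) = -4.4269
Step 2: Compute augmented objective.
t*f(x) = 8.52*8.96 = 76.3392
Total = 76.3392 - 4.4269 = 71.9123


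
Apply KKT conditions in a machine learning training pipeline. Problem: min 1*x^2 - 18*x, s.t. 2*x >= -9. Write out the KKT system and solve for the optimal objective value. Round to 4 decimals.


Step 1: Try lambda = 0 (constraint inactive).
Stationarity: 2*1*x - 18 = 0
x* = 18/(2*1) = 9.0
Check constraint: 2*9.0 = 18.0 >= -9 -- satisfied.
Step 2: Compute optimal value.
f(x*) = 1*9.0^2 - 18*9.0 = -81.0


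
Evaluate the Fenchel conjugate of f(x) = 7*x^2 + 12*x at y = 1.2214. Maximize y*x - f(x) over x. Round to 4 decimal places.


f*(y) = sup_x {y*x - a*x^2 - b*x} = sup_x {(y-b)*x - a*x^2}
FOC: (y - b) - 2a*x = 0 => x* = (y - b)/(2a)
x* = (1.2214 - 12)/(2*7) = -0.7699
f*(1.2214) = (y-b)^2/(4a) = (1.2214 - 12)^2/(4*7)
= 116.1782/28 = 4.1492


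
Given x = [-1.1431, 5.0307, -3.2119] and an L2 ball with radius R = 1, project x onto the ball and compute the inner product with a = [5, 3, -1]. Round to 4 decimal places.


Step 1: Compute ||x|| (intermediates to 6 decimals).
||x|| = sqrt((-1.1431)^2 + 5.0307^2 + (-3.2119)^2) = 6.077082
Step 2: Project.
Since ||x|| > R, scale = R/||x|| = 1/6.077082 = 0.164553, proj(x) = scale * x
proj(x) = [-0.188101, 0.827817, -0.528528]
Step 3: Dot product.
a^T * proj(x) = 5*(-0.188101) + 3*0.827817 - 1*(-0.528528) = 2.0715


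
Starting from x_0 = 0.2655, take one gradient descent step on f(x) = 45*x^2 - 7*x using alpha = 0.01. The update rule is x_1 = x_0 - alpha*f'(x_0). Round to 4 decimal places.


We compute the gradient at x_0 and apply the update.
f'(x) = 90*x - 7
f'(0.2655) = 90*0.2655 - 7 = 16.895
x_1 = 0.2655 - 0.01*16.895 = 0.0966


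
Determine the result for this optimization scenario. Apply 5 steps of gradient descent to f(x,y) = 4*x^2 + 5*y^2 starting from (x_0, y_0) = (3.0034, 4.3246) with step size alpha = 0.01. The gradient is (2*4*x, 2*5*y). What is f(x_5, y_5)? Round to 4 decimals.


Gradient descent on f(x,y) = 4*x^2 + 5*y^2.
Starting point: (3.0034, 4.3246), alpha = 0.01
Step 1: grad_x = 2*4*3.0034 = 24.0272, grad_y = 2*5*4.3246 = 43.246
  x_1 = 3.0034 - 0.01*24.0272 = 2.7631
  y_1 = 4.3246 - 0.01*43.246 = 3.8921
Step 2: grad_x = 2*4*2.7631 = 22.105, grad_y = 2*5*3.8921 = 38.9214
  x_2 = 2.7631 - 0.01*22.105 = 2.5421
  y_2 = 3.8921 - 0.01*38.9214 = 3.5029
Step 3: grad_x = 2*4*2.5421 = 20.3366, grad_y = 2*5*3.5029 = 35.0293
  x_3 = 2.5421 - 0.01*20.3366 = 2.3387
  y_3 = 3.5029 - 0.01*35.0293 = 3.1526
Step 4: grad_x = 2*4*2.3387 = 18.7097, grad_y = 2*5*3.1526 = 31.5263
  x_4 = 2.3387 - 0.01*18.7097 = 2.1516
  y_4 = 3.1526 - 0.01*31.5263 = 2.8374
Step 5: grad_x = 2*4*2.1516 = 17.2129, grad_y = 2*5*2.8374 = 28.3737
  x_5 = 2.1516 - 0.01*17.2129 = 1.9795
  y_5 = 2.8374 - 0.01*28.3737 = 2.5536
f(1.9795, 2.5536) = 4*1.9795^2 + 5*2.5536^2 = 48.2787


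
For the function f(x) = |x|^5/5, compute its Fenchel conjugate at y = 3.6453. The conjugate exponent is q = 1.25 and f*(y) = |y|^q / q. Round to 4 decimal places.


The conjugate exponent q satisfies 1/p + 1/q = 1.
p = 5, so q = 5/(5 - 1) = 1.25
|y|^q = 3.6453^1.25 = 5.0369
f*(3.6453) = 5.0369 / 1.25 = 4.0296


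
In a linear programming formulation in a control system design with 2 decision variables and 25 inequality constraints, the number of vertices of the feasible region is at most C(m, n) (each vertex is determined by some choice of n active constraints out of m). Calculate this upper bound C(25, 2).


Each vertex corresponds to some choice of n active constraints out of m, so the number of vertices is at most C(m, n) = m! / (n!(m-n)!).
m = 25, n = 2
Numerator: 25 * 24
Denominator: 2! = 2
C(25, 2) = 300


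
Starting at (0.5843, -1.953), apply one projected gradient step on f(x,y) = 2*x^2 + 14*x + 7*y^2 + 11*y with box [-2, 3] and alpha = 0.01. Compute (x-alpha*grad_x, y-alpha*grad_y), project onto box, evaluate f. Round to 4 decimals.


Step 1: Compute gradient at (0.5843, -1.953).
grad_x = 2*2*0.5843 + 14 = 16.3372
grad_y = 2*7*-1.953 + 11 = -16.342
Step 2: Gradient step.
x_raw = 0.5843 - 0.01*16.3372 = 0.4209
y_raw = -1.953 - 0.01*-16.342 = -1.7896
Step 3: Project onto [-2, 3].
x_proj = clip(0.4209) = 0.4209
y_proj = clip(-1.7896) = -1.7896
Step 4: Evaluate f.
f(0.4209, -1.7896) = 8.9801


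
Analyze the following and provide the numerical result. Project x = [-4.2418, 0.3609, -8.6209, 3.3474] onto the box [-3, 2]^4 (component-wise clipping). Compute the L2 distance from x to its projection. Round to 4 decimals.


Project each component onto [-3, 2].
clip(-4.2418) = -3.0, clip(0.3609) = 0.3609, clip(-8.6209) = -3.0, clip(3.3474) = 2.0
Projection = [-3.0, 0.3609, -3.0, 2.0]
Squared diffs: [1.5421, 0.0, 31.5945, 1.8155]
Distance = sqrt(34.9521) = 5.912


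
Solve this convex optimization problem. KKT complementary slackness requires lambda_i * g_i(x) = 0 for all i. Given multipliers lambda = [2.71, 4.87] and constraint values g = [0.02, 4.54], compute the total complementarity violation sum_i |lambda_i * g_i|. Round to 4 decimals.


KKT complementary slackness check:
lambda_1 * g_1 = 2.71 * 0.02 = 0.0542
lambda_2 * g_2 = 4.87 * 4.54 = 22.1098
Total violation = 0.0542 + 22.1098 = 22.164


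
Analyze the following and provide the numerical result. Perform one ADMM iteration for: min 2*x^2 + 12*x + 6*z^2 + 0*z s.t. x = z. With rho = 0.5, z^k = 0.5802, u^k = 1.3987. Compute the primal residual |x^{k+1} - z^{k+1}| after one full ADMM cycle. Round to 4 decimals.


ADMM iteration with rho = 0.5, z^k = 0.5802, u^k = 1.3987
Step 1: x-update.
Minimize 2*x^2 + 12*x + (0.5/2)*(x - 0.5802 + 1.3987)^2
FOC: (2*2 + 0.5)*x = -12 + 0.5*(0.5802 - 1.3987)
x^{k+1} = -2.7576
Step 2: z-update.
Minimize 6*z^2 + 0*z + (0.5/2)*(-2.7576 - z + 1.3987)^2
FOC: (2*6 + 0.5)*z = 0 + 0.5*(-2.7576 + 1.3987)
z^{k+1} = -0.0544
Step 3: u-update.
u^{k+1} = 1.3987 - 2.7576 + 0.0544 = -1.3046
Step 4: Primal residual = |-2.7576 + 0.0544| = 2.7033


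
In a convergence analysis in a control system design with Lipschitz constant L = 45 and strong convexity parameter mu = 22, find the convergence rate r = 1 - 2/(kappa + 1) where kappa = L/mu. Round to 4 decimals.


Step 1: Compute the condition number.
kappa = L/mu = 45/22 = 2.0455
Step 2: Compute the convergence rate.
r = 1 - 2/(kappa + 1) = 1 - 2*mu/(L + mu) = (L - mu)/(L + mu) = 23/67 = 0.3433


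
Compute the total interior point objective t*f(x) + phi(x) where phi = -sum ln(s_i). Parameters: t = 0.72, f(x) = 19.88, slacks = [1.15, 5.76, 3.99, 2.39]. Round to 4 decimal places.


Step 1: Compute log-barrier.
ln values: [0.1398, 1.7509, 1.3838, 0.8713]
phi = -(0.1398 + 1.7509 + 1.3838 + 0.8713) = -4.1458
Step 2: Compute augmented objective.
t*f(x) = 0.72*19.88 = 14.3136
Total = 14.3136 - 4.1458 = 10.1678


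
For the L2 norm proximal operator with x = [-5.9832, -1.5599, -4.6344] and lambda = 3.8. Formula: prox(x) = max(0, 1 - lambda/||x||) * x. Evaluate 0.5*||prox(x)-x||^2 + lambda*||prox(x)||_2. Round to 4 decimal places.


Step 1: Compute ||x||.
||x|| = 7.7272
Step 2: Compute scaling factor.
scale = max(0, 1 - 3.8/7.7272) = 0.5082
Step 3: prox(x) = [-3.0408, -0.7928, -2.3553]
||prox(x)|| = 3.9272
Step 4: Proximal objective.
0.5*||prox-x||^2 = 7.22
lambda*||prox|| = 14.9234
Total = 22.1434


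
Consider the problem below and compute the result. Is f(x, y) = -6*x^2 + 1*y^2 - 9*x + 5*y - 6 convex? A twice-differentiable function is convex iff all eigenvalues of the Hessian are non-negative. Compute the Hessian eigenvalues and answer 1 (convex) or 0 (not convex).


The Hessian of f(x,y) = -6*x^2 + 1*y^2 - 9*x + 5*y - 6 is:
H = [[-12, 0], [0, 2]]
Trace = -12 + 2 = -10
Determinant = -12*2 - (0)^2 = -24
Discriminant = (-10)^2 - 4*-24 = 196.0
Eigenvalues: lambda_1 = -12.0, lambda_2 = 2.0
The function is not convex.

0


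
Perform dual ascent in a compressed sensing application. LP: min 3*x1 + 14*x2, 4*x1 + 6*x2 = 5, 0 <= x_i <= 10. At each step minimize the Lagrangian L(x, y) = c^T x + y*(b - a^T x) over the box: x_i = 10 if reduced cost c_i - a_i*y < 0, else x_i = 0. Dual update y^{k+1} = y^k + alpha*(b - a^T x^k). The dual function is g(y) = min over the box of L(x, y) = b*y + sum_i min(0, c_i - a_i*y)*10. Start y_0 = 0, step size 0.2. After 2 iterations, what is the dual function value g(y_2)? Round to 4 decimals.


Dual ascent for LP: min 3*x1 + 14*x2, 4*x1 + 6*x2 = 5, 0 <= x_i <= 10
Step 1: y^k = 0.0, reduced costs: (3.0, 14.0)
  x^k = (0.0, 0.0), subgradient = b - a^T x = 5.0
  y^{k+1} = 0.0 + 0.2*5.0 = 1.0
Step 2: y^k = 1.0, reduced costs: (-1.0, 8.0)
  x^k = (10.0, 0.0), subgradient = b - a^T x = -35.0
  y^{k+1} = 1.0 + 0.2*-35.0 = -6.0
Dual objective at y_2 = -6.0: reduced costs (27.0, 50.0), box minimizer x = (0.0, 0.0)
g(y_2) = b*y + (c1 - a1*y)*x1 + (c2 - a2*y)*x2 = 5*(-6.0) + 27.0*0.0 + 50.0*0.0 = -30.0 + 0.0 + 0.0 = -30.0


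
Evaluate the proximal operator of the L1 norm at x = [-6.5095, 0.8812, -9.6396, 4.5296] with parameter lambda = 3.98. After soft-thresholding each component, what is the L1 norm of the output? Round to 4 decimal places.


Soft-thresholding with lambda = 3.98:
prox(-6.5095) = sign(-6.5095)*max(|-6.5095| - 3.98, 0) = -2.5295
prox(0.8812) = sign(0.8812)*max(|0.8812| - 3.98, 0) = 0.0
prox(-9.6396) = sign(-9.6396)*max(|-9.6396| - 3.98, 0) = -5.6596
prox(4.5296) = sign(4.5296)*max(|4.5296| - 3.98, 0) = 0.5496
prox(x) = [-2.5295, 0.0, -5.6596, 0.5496]
||prox(x)||_1 = 2.5295 + 0.0 + 5.6596 + 0.5496 = 8.7387


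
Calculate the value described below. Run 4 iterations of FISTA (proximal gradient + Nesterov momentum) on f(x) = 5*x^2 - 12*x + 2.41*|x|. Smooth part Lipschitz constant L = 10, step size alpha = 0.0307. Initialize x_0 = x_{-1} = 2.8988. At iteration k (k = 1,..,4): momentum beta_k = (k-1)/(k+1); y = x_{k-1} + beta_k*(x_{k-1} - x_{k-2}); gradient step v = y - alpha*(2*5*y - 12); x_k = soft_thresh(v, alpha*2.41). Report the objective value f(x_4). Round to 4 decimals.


FISTA on f(x) = 5*x^2 - 12*x + 2.41*|x|
L = 10, alpha = 0.0307
Iteration 1: beta = 0.0, y = 2.8988 + 0.0*(2.8988 - 2.8988) = 2.8988
  grad(y) = 16.988, v = y - alpha*grad = 2.3773
  prox(v) = soft_thresh(2.3773, 0.074) = 2.3033
Iteration 2: beta = 0.3333, y = 2.3033 + 0.3333*(2.3033 - 2.8988) = 2.1048
  grad(y) = 9.0478, v = y - alpha*grad = 1.827
  prox(v) = soft_thresh(1.827, 0.074) = 1.753
Iteration 3: beta = 0.5, y = 1.753 + 0.5*(1.753 - 2.3033) = 1.4779
  grad(y) = 2.7789, v = y - alpha*grad = 1.3926
  prox(v) = soft_thresh(1.3926, 0.074) = 1.3186
Iteration 4: beta = 0.6, y = 1.3186 + 0.6*(1.3186 - 1.753) = 1.0579
  grad(y) = -1.4207, v = y - alpha*grad = 1.1015
  prox(v) = soft_thresh(1.1015, 0.074) = 1.0276
f(x_4) = 5*1.0276^2 - 12*1.0276 + 2.41*|1.0276| = -4.5749


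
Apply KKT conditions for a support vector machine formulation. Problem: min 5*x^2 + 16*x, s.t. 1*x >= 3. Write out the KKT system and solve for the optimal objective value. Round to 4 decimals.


Step 1: Try lambda = 0 (constraint inactive).
x_unc = -16/(2*5) = -1.6
Check: 1*-1.6 = -1.6 < 3 -- violated!
Step 2: Constraint must be active: 1*x = 3
x* = 3/1 = 3.0
lambda = (2*5*3.0 + 16)/1 = 46.0
Step 3: Compute optimal value.
f(x*) = 5*3.0^2 + 16*3.0 = 93.0


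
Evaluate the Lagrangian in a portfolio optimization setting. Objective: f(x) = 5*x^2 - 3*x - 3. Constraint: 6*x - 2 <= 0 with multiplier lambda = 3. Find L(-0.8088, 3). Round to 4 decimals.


Step 1: Evaluate f(x).
f(-0.8088) = 5*(-0.8088)^2 - 3*(-0.8088) - 3 = 2.6972
Step 2: Evaluate g(x).
g(-0.8088) = 6*-0.8088 - 2 = -6.8528
Step 3: Compute Lagrangian.
L = 2.6972 + 3*-6.8528 = -17.8612


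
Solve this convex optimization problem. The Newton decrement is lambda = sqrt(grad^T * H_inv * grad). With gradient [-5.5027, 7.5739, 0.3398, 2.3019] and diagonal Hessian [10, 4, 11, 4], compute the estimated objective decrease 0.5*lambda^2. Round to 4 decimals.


Step 1: H is diagonal, so H^(-1) * g = [-0.5503, 1.8935, 0.0309, 0.5755].
Step 2: g^T H^(-1) g = sum_i g_i^2 / H_ii
  = (-5.5027)^2/10 + (7.5739)^2/4 + (0.3398)^2/11 + (2.3019)^2/4
  = 3.028 + 14.341 + 0.0105 + 1.3247 = 18.7041
Step 3: Objective decrease = 0.5 * g^T H^(-1) g = 9.3521


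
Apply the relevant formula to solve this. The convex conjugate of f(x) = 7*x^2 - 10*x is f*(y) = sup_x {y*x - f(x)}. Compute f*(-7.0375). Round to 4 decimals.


f*(y) = sup_x {y*x - a*x^2 - b*x} = sup_x {(y-b)*x - a*x^2}
FOC: (y - b) - 2a*x = 0 => x* = (y - b)/(2a)
x* = (-7.0375 + 10)/(2*7) = 0.2116
f*(-7.0375) = (y-b)^2/(4a) = (-7.0375 + 10)^2/(4*7)
= 8.7764/28 = 0.3134


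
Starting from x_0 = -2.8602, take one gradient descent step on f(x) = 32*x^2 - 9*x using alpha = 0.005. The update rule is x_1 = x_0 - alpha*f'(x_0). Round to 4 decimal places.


We compute the gradient at x_0 and apply the update.
f'(x) = 64*x - 9
f'(-2.8602) = 64*-2.8602 - 9 = -192.0528
x_1 = -2.8602 - 0.005*-192.0528 = -1.8999


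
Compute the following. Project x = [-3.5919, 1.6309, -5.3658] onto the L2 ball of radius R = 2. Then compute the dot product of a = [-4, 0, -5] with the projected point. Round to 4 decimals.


Step 1: Compute ||x|| (intermediates to 6 decimals).
||x|| = sqrt((-3.5919)^2 + 1.6309^2 + (-5.3658)^2) = 6.659834
Step 2: Project.
Since ||x|| > R, scale = R/||x|| = 2/6.659834 = 0.300308, proj(x) = scale * x
proj(x) = [-1.078676, 0.489772, -1.611393]
Step 3: Dot product.
a^T * proj(x) = -4*(-1.078676) + 0*0.489772 - 5*(-1.611393) = 12.3717


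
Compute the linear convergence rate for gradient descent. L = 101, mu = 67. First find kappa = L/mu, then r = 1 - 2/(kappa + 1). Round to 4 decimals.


Step 1: Compute the condition number.
kappa = L/mu = 101/67 = 1.5075
Step 2: Compute the convergence rate.
r = 1 - 2/(kappa + 1) = 1 - 2*mu/(L + mu) = (L - mu)/(L + mu) = 34/168 = 0.2024


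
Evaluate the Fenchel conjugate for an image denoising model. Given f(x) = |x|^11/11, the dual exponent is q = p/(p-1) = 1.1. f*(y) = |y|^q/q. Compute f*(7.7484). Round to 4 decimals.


The conjugate exponent q satisfies 1/p + 1/q = 1.
p = 11, so q = 11/(11 - 1) = 1.1
|y|^q = 7.7484^1.1 = 9.509
f*(7.7484) = 9.509 / 1.1 = 8.6445


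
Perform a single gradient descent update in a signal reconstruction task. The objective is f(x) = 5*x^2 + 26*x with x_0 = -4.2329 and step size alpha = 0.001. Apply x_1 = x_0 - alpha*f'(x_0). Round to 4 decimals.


We compute the gradient at x_0 and apply the update.
f'(x) = 10*x + 26
f'(-4.2329) = 10*-4.2329 + 26 = -16.329
x_1 = -4.2329 - 0.001*-16.329 = -4.2166


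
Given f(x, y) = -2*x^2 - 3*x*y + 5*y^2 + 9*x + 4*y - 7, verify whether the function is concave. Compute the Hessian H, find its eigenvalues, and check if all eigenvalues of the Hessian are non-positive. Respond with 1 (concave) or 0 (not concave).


The Hessian of f(x,y) = -2*x^2 - 3*x*y + 5*y^2 + 9*x + 4*y - 7 is:
H = [[-4, -3], [-3, 10]]
Trace = -4 + 10 = 6
Determinant = -4*10 - (-3)^2 = -49
Discriminant = (6)^2 - 4*-49 = 232.0
Eigenvalues: lambda_1 = -4.6158, lambda_2 = 10.6158
The function is not concave.

0


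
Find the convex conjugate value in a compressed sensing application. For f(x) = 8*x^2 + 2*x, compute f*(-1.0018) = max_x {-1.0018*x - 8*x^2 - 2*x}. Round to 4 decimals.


f*(y) = sup_x {y*x - a*x^2 - b*x} = sup_x {(y-b)*x - a*x^2}
FOC: (y - b) - 2a*x = 0 => x* = (y - b)/(2a)
x* = (-1.0018 - 2)/(2*8) = -0.1876
f*(-1.0018) = (y-b)^2/(4a) = (-1.0018 - 2)^2/(4*8)
= 9.0108/32 = 0.2816


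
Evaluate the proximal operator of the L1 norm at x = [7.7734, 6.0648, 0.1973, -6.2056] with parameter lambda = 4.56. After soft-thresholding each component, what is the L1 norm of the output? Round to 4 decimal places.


Soft-thresholding with lambda = 4.56:
prox(7.7734) = sign(7.7734)*max(|7.7734| - 4.56, 0) = 3.2134
prox(6.0648) = sign(6.0648)*max(|6.0648| - 4.56, 0) = 1.5048
prox(0.1973) = sign(0.1973)*max(|0.1973| - 4.56, 0) = 0.0
prox(-6.2056) = sign(-6.2056)*max(|-6.2056| - 4.56, 0) = -1.6456
prox(x) = [3.2134, 1.5048, 0.0, -1.6456]
||prox(x)||_1 = 3.2134 + 1.5048 + 0.0 + 1.6456 = 6.3638


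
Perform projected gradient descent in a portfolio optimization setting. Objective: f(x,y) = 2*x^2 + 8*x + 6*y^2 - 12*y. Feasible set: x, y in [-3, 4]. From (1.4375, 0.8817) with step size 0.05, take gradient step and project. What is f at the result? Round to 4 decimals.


Step 1: Compute gradient at (1.4375, 0.8817).
grad_x = 2*2*1.4375 + 8 = 13.75
grad_y = 2*6*0.8817 - 12 = -1.4196
Step 2: Gradient step.
x_raw = 1.4375 - 0.05*13.75 = 0.75
y_raw = 0.8817 - 0.05*-1.4196 = 0.9527
Step 3: Project onto [-3, 4].
x_proj = clip(0.75) = 0.75
y_proj = clip(0.9527) = 0.9527
Step 4: Evaluate f.
f(0.75, 0.9527) = 1.1384
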